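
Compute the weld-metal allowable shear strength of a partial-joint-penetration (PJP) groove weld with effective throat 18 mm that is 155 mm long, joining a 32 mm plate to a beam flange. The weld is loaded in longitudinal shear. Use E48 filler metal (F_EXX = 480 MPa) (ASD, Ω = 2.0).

R_n/Ω ≈ 402 kN

Effective throat (given) t_e = 18 mm.
A_we = 18 × 155 = 2790 mm².
F_nw = 0.6 F_EXX = 288 MPa.
R_n/Ω = (288 × 2790) / 2.0 × 10⁻³ = 401.8 kN.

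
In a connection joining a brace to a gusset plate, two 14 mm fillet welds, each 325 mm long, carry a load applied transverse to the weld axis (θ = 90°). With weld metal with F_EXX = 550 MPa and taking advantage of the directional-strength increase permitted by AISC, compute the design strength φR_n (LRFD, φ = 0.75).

φR_n ≈ 2390 kN

t_e = 0.707 × 14 = 9.898 mm; A_we = 9.898 × 650 = 6434 mm².
Directional factor: 1.0 + 0.5 sin^1.5(90°) = 1.5.
F_nw = 0.6 × 550 × 1.5 = 495 MPa.
φR_n = 0.75 × 495 × 6434 × 10⁻³ = 2389 kN.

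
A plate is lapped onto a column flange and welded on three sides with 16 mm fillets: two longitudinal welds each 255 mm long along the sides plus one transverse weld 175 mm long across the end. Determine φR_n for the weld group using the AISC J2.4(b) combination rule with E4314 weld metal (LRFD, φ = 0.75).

φR_n ≈ 1520 kN

E43XX → F_EXX = 430 MPa.
t_e = 0.707 × 16 = 11.31 mm.
R_nwl = 0.6 × 430 × 11.31 × 510 × 10⁻³ = 1488 kN (longitudinal, 2 welds).
R_nwt = 0.6 × 430 × 11.31 × 175 × 10⁻³ = 510.7 kN (transverse, base value).
(i) R_nwl + R_nwt = 1999 kN; (ii) 0.85 R_nwl + 1.5 R_nwt = 2031 kN.
R_n = max = 2031 kN [governs: (ii)]; φR_n = 1523 kN.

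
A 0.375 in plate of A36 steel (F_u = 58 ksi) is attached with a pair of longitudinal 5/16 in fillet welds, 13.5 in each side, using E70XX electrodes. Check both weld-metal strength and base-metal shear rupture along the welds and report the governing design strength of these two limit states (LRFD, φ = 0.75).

φR_n ≈ 188 kip (weld metal governs)

E70XX → F_EXX = 70 ksi.
t_e = 0.707 × 0.3125 = 0.2209 in; L = 27 in.
Weld metal: φR_n = 0.75 × 0.6 × 70 × 0.2209 × 27 = 187.9 kip.
Base metal (shear rupture): φR_n = 0.75 × 0.6 × 58 × 0.375 × 27 = 264.3 kip.
Governing: weld metal.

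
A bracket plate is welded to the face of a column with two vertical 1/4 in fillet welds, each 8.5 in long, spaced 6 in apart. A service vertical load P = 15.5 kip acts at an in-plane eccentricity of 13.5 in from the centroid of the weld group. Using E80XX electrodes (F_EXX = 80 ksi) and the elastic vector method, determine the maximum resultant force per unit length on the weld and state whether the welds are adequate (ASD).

f_max ≈ 4.85 kip/in; NOT adequate

Total weld length L_w = 17 in. Treat welds as unit-width lines.
Polar moment about centroid: J = 2[d³/12 + d(b/2)²] = 2[8.5³/12 + 8.5×3²] = 255.4 in³.
Direct shear f_v = P/L_w = 15.5 / 17 = 0.9118 kip/in (vertical).
Torsion M = P·e = 15.5 × 13.5 = 209.25 kip·in.
Critical point at (x, y) = (3, 4.25) from centroid. f_tx = M·y/J = 3.483 kip/in; f_ty = M·x/J = 2.458 kip/in.
Resultant f_max = √[f_tx² + (f_v + f_ty)²] = √[3.483² + (0.9118 + 2.458)²] = 4.846 kip/in.
Capacity per unit length: r_n/Ω = (1/2.0) × 0.6 × 80 × (0.707 × 0.25) = 4.242 kip/in.
4.846 > 4.242 → NOT adequate.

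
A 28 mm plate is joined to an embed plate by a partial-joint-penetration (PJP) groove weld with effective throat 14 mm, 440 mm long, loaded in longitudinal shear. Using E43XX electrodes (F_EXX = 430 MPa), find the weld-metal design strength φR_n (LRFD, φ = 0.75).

Effective throat (given) t_e = 14 mm.
A_we = 14 × 440 = 6160 mm².
F_nw = 0.6 F_EXX = 258 MPa.
φR_n = 0.75 × 258 × 6160 × 10⁻³ = 1192 kN.

φR_n ≈ 1190 kN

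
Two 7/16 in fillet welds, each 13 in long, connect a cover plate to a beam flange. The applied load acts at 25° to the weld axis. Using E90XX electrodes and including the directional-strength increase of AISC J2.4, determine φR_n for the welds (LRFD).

E90XX → F_EXX = 90 ksi.
t_e = 0.707 × 0.4375 = 0.3093 in; A_we = 0.3093 × 26 = 8.042 in².
Directional factor: 1.0 + 0.5 sin^1.5(25°) = 1.137.
F_nw = 0.6 × 90 × 1.137 = 61.42 ksi.
φR_n = 0.75 × 61.42 × 8.042 = 370.4 kip.

φR_n ≈ 370 kip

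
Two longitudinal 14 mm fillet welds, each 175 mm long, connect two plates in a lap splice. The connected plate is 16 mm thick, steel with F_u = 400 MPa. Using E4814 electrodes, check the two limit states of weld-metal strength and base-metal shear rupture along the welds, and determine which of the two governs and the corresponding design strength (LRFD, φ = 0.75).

E48XX → F_EXX = 480 MPa.
t_e = 0.707 × 14 = 9.898 mm; L = 350 mm.
Weld metal: φR_n = 0.75 × 0.6 × 480 × 9.898 × 350 × 10⁻³ = 748.3 kN.
Base metal (shear rupture): φR_n = 0.75 × 0.6 × 400 × 16 × 350 × 10⁻³ = 1008 kN.
Governing: weld metal.

φR_n ≈ 748 kN (weld metal governs)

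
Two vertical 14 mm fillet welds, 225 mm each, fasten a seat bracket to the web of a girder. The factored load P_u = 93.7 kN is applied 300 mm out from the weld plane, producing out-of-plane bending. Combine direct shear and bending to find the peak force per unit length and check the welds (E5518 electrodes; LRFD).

f_max ≈ 1680 N/mm; adequate

E55XX → F_EXX = 550 MPa.
L_w = 2 × 225 = 450 mm; section modulus (unit throat) S = 2 × L²/6 = 16880 mm².
Direct shear f_v = P/L_w = 93.7×10³/450 = 208.2 N/mm.
Moment M = P × e = 93.7×10³ × 300 = 28110000 N·mm; bending f_b = M/S = 1666 N/mm.
f_max = √(f_v² + f_b²) = √(208.2² + 1666²) = 1679 N/mm.
φr_n = 0.75 × 0.6 × 550 × (0.707 × 14) = 2450 N/mm → adequate.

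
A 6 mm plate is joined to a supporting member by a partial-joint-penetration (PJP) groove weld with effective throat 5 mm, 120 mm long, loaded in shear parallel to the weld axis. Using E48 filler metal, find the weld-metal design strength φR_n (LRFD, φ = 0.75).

φR_n ≈ 130 kN

E48XX → F_EXX = 480 MPa.
Effective throat (given) t_e = 5 mm.
A_we = 5 × 120 = 600 mm².
F_nw = 0.6 F_EXX = 288 MPa.
φR_n = 0.75 × 288 × 600 × 10⁻³ = 129.6 kN.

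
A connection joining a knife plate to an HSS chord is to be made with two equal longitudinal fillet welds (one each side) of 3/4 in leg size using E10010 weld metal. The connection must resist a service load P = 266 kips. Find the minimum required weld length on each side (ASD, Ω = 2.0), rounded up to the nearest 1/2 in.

L = 8.5 in on each side

E100XX → F_EXX = 100 ksi.
Throat t_e = 0.707 × 0.75 = 0.5302 in.
r_n/Ω = (0.6 × 100 × 0.5302) / 2.0 = 15.91 kip/in.
L_req = P / (r_n/Ω) = 266 / 15.91 = 16.72 in total.
Per side: 16.72 / 2 = 8.361 in.
Round up → use L = 8.5 in on each side.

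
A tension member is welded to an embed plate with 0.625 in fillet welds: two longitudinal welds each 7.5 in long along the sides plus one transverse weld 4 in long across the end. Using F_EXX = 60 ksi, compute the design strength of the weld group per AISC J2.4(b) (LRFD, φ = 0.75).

t_e = 0.707 × 0.625 = 0.4419 in.
R_nwl = 0.6 × 60 × 0.4419 × 15 = 238.6 kip (longitudinal, 2 welds).
R_nwt = 0.6 × 60 × 0.4419 × 4 = 63.63 kip (transverse, base value).
(i) R_nwl + R_nwt = 302.2 kip; (ii) 0.85 R_nwl + 1.5 R_nwt = 298.3 kip.
R_n = max = 302.2 kip [governs: (i)]; φR_n = 226.7 kip.

φR_n ≈ 227 kip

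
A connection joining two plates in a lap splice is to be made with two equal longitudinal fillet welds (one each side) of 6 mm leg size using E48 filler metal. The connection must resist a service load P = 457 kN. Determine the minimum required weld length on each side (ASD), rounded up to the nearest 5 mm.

E48XX → F_EXX = 480 MPa.
Throat t_e = 0.707 × 6 = 4.242 mm.
r_n/Ω = (0.6 × 480 × 4.242) / 2.0 = 610.8 N/mm = 0.6108 kN/mm.
L_req = P / (r_n/Ω) = 457 / 0.6108 = 748.1 mm total.
Per side: 748.1 / 2 = 374.1 mm.
Round up → use L = 375 mm on each side.

L = 375 mm on each side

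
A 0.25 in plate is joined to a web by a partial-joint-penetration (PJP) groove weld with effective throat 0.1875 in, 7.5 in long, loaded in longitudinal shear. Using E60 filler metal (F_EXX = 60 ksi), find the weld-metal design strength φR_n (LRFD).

Effective throat (given) t_e = 0.1875 in.
A_we = 0.1875 × 7.5 = 1.406 in².
F_nw = 0.6 F_EXX = 36 ksi.
φR_n = 0.75 × 36 × 1.406 = 37.97 kips.

φR_n ≈ 38 kips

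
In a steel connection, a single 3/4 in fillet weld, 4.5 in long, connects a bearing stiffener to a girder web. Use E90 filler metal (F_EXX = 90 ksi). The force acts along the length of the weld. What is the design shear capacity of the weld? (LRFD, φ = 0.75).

φR_n ≈ 96.6 kip

Effective throat t_e = 0.707 × 0.75 = 0.5302 in.
Total length L = 4.5 in; A_we = 0.5302 × 4.5 = 2.386 in².
F_nw = 0.6 F_EXX = 0.6 × 90 = 54 ksi.
φR_n = 0.75 × 54 × 2.386 = 96.64 kip.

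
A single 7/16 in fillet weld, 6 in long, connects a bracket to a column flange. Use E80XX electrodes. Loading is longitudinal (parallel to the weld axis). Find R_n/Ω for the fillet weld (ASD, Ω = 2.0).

E80XX → F_EXX = 80 ksi.
Effective throat t_e = 0.707 × 0.4375 = 0.3093 in.
Total length L = 6 in; A_we = 0.3093 × 6 = 1.856 in².
F_nw = 0.6 F_EXX = 0.6 × 80 = 48 ksi.
R_n = 48 × 1.856 = 89.08 kips; R_n/Ω = 89.08/2.0 = 44.54 kips.

R_n/Ω ≈ 44.5 kips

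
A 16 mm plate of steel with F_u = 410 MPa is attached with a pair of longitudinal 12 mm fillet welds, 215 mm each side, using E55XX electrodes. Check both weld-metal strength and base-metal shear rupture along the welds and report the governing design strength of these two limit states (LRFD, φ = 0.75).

φR_n ≈ 903 kN (weld metal governs)

E55XX → F_EXX = 550 MPa.
t_e = 0.707 × 12 = 8.484 mm; L = 430 mm.
Weld metal: φR_n = 0.75 × 0.6 × 550 × 8.484 × 430 × 10⁻³ = 902.9 kN.
Base metal (shear rupture): φR_n = 0.75 × 0.6 × 410 × 16 × 430 × 10⁻³ = 1269 kN.
Governing: weld metal.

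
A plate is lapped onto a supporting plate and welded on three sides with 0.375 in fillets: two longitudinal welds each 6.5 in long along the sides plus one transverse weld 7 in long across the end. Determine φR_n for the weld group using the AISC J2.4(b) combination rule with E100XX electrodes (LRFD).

E100XX → F_EXX = 100 ksi.
t_e = 0.707 × 0.375 = 0.2651 in.
R_nwl = 0.6 × 100 × 0.2651 × 13 = 206.8 kip (longitudinal, 2 welds).
R_nwt = 0.6 × 100 × 0.2651 × 7 = 111.4 kip (transverse, base value).
(i) R_nwl + R_nwt = 318.2 kip; (ii) 0.85 R_nwl + 1.5 R_nwt = 342.8 kip.
R_n = max = 342.8 kip [governs: (ii)]; φR_n = 257.1 kip.

φR_n ≈ 257 kip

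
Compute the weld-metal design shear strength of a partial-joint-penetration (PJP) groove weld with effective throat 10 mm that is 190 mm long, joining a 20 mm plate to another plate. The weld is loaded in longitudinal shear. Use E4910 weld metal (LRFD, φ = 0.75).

φR_n ≈ 419 kN

E49XX → F_EXX = 490 MPa.
Effective throat (given) t_e = 10 mm.
A_we = 10 × 190 = 1900 mm².
F_nw = 0.6 F_EXX = 294 MPa.
φR_n = 0.75 × 294 × 1900 × 10⁻³ = 419 kN.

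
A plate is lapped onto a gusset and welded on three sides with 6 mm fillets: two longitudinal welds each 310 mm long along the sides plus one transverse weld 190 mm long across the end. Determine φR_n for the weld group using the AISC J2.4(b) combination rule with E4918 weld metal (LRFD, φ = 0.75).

E49XX → F_EXX = 490 MPa.
t_e = 0.707 × 6 = 4.242 mm.
R_nwl = 0.6 × 490 × 4.242 × 620 × 10⁻³ = 773.2 kN (longitudinal, 2 welds).
R_nwt = 0.6 × 490 × 4.242 × 190 × 10⁻³ = 237 kN (transverse, base value).
(i) R_nwl + R_nwt = 1010 kN; (ii) 0.85 R_nwl + 1.5 R_nwt = 1013 kN.
R_n = max = 1013 kN [governs: (ii)]; φR_n = 759.5 kN.

φR_n ≈ 760 kN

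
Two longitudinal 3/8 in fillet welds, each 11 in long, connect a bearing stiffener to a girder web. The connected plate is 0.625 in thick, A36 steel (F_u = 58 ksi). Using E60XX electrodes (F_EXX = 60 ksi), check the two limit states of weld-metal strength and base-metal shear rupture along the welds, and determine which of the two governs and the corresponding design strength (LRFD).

φR_n ≈ 157 kip (weld metal governs)

t_e = 0.707 × 0.375 = 0.2651 in; L = 22 in.
Weld metal: φR_n = 0.75 × 0.6 × 60 × 0.2651 × 22 = 157.5 kip.
Base metal (shear rupture): φR_n = 0.75 × 0.6 × 58 × 0.625 × 22 = 358.9 kip.
Governing: weld metal.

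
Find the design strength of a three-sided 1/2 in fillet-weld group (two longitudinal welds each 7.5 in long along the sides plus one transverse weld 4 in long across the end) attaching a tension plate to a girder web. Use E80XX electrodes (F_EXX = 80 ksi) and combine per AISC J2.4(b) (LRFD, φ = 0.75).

φR_n ≈ 242 kip

t_e = 0.707 × 0.5 = 0.3535 in.
R_nwl = 0.6 × 80 × 0.3535 × 15 = 254.5 kip (longitudinal, 2 welds).
R_nwt = 0.6 × 80 × 0.3535 × 4 = 67.87 kip (transverse, base value).
(i) R_nwl + R_nwt = 322.4 kip; (ii) 0.85 R_nwl + 1.5 R_nwt = 318.1 kip.
R_n = max = 322.4 kip [governs: (i)]; φR_n = 241.8 kip.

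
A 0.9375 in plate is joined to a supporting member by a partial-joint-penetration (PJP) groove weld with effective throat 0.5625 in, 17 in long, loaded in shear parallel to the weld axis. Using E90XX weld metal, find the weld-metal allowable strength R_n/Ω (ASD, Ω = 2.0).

R_n/Ω ≈ 258 kip

E90XX → F_EXX = 90 ksi.
Effective throat (given) t_e = 0.5625 in.
A_we = 0.5625 × 17 = 9.562 in².
F_nw = 0.6 F_EXX = 54 ksi.
R_n/Ω = (54 × 9.562) / 2.0 = 258.2 kip.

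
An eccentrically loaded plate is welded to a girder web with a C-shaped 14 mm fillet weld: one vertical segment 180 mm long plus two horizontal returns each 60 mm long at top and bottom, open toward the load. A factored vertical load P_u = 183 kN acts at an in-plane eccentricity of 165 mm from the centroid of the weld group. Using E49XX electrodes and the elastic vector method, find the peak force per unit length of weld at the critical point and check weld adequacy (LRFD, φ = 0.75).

E49XX → F_EXX = 490 MPa.
Total weld length L_w = 300 mm. Treat welds as unit-width lines.
Centroid: x̄ = 2×60×30 / 300 = 12 mm from the vertical weld.
Polar moment about centroid: J = I_x + I_y = [180³/12 + 2×60×90²] + [180×12² + 2(60³/12 + 60×18²)] = 1559000 mm³.
Direct shear f_v = P/L_w = 183×10³ / 300 = 610 N/mm (vertical).
Torsion M = P·e = 183×10³ × 165 = 30195000 N·mm.
Critical point at (x, y) = (48, 90) from centroid. f_tx = M·y/J = 1743 N/mm; f_ty = M·x/J = 929.8 N/mm.
Resultant f_max = √[f_tx² + (f_v + f_ty)²] = √[1743² + (610 + 929.8)²] = 2326 N/mm.
Capacity per unit length: φr_n = 0.75 × 0.6 × 490 × (0.707 × 14) = 2183 N/mm.
2326 > 2183 → NOT adequate.

f_max ≈ 2330 N/mm; NOT adequate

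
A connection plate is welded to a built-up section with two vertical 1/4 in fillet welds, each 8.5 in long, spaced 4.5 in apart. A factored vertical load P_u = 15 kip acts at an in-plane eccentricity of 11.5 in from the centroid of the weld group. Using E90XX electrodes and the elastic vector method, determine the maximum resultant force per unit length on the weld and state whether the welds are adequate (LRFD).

f_max ≈ 4.88 kip/in; adequate

E90XX → F_EXX = 90 ksi.
Total weld length L_w = 17 in. Treat welds as unit-width lines.
Polar moment about centroid: J = 2[d³/12 + d(b/2)²] = 2[8.5³/12 + 8.5×2.25²] = 188.4 in³.
Direct shear f_v = P/L_w = 15 / 17 = 0.8824 kip/in (vertical).
Torsion M = P·e = 15 × 11.5 = 172.5 kip·in.
Critical point at (x, y) = (2.25, 4.25) from centroid. f_tx = M·y/J = 3.891 kip/in; f_ty = M·x/J = 2.06 kip/in.
Resultant f_max = √[f_tx² + (f_v + f_ty)²] = √[3.891² + (0.8824 + 2.06)²] = 4.878 kip/in.
Capacity per unit length: φr_n = 0.75 × 0.6 × 90 × (0.707 × 0.25) = 7.158 kip/in.
4.878 ≤ 7.158 → adequate.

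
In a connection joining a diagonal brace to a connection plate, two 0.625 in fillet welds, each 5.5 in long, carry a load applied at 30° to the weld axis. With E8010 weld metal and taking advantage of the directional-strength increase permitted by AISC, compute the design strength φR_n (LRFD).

E80XX → F_EXX = 80 ksi.
t_e = 0.707 × 0.625 = 0.4419 in; A_we = 0.4419 × 11 = 4.861 in².
Directional factor: 1.0 + 0.5 sin^1.5(30°) = 1.177.
F_nw = 0.6 × 80 × 1.177 = 56.49 ksi.
φR_n = 0.75 × 56.49 × 4.861 = 205.9 kip.

φR_n ≈ 206 kip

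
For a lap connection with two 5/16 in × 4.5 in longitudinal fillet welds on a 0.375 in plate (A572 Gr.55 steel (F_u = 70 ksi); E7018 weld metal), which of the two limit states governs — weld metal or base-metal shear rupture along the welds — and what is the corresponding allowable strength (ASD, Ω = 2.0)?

E70XX → F_EXX = 70 ksi.
t_e = 0.707 × 0.3125 = 0.2209 in; L = 9 in.
Weld metal: R_n/Ω = (1/2.0) × 0.6 × 70 × 0.2209 × 9 = 41.76 kip.
Base metal (shear rupture): R_n/Ω = (1/2.0) × 0.6 × 70 × 0.375 × 9 = 70.88 kip.
Governing: weld metal.

R_n/Ω ≈ 41.8 kip (weld metal governs)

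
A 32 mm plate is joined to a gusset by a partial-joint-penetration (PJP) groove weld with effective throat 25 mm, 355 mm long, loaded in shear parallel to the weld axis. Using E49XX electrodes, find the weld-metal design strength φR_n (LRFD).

E49XX → F_EXX = 490 MPa.
Effective throat (given) t_e = 25 mm.
A_we = 25 × 355 = 8875 mm².
F_nw = 0.6 F_EXX = 294 MPa.
φR_n = 0.75 × 294 × 8875 × 10⁻³ = 1957 kN.

φR_n ≈ 1960 kN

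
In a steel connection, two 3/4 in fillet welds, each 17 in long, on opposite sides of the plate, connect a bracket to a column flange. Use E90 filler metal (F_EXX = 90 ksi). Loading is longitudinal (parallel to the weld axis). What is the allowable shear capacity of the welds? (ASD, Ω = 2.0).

R_n/Ω ≈ 487 kips

Effective throat t_e = 0.707 × 0.75 = 0.5302 in.
Total length L = 34 in; A_we = 0.5302 × 34 = 18.03 in².
F_nw = 0.6 F_EXX = 0.6 × 90 = 54 ksi.
R_n = 54 × 18.03 = 973.5 kips; R_n/Ω = 973.5/2.0 = 486.8 kips.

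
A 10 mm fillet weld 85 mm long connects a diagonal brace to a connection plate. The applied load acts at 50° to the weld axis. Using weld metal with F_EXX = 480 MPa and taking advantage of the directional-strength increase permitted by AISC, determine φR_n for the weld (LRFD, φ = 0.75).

t_e = 0.707 × 10 = 7.07 mm; A_we = 7.07 × 85 = 600.9 mm².
Directional factor: 1.0 + 0.5 sin^1.5(50°) = 1.335.
F_nw = 0.6 × 480 × 1.335 = 384.5 MPa.
φR_n = 0.75 × 384.5 × 600.9 × 10⁻³ = 173.3 kN.

φR_n ≈ 173 kN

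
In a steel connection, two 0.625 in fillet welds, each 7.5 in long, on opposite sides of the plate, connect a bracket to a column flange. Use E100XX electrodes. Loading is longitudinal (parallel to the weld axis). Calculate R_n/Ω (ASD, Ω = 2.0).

E100XX → F_EXX = 100 ksi.
Effective throat t_e = 0.707 × 0.625 = 0.4419 in.
Total length L = 15 in; A_we = 0.4419 × 15 = 6.628 in².
F_nw = 0.6 F_EXX = 0.6 × 100 = 60 ksi.
R_n = 60 × 6.628 = 397.7 kips; R_n/Ω = 397.7/2.0 = 198.8 kips.

R_n/Ω ≈ 199 kips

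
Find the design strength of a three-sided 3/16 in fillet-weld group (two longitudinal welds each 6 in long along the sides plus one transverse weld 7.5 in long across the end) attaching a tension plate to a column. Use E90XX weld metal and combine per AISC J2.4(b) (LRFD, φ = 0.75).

E90XX → F_EXX = 90 ksi.
t_e = 0.707 × 0.1875 = 0.1326 in.
R_nwl = 0.6 × 90 × 0.1326 × 12 = 85.9 kips (longitudinal, 2 welds).
R_nwt = 0.6 × 90 × 0.1326 × 7.5 = 53.69 kips (transverse, base value).
(i) R_nwl + R_nwt = 139.6 kips; (ii) 0.85 R_nwl + 1.5 R_nwt = 153.5 kips.
R_n = max = 153.5 kips [governs: (ii)]; φR_n = 115.2 kips.

φR_n ≈ 115 kips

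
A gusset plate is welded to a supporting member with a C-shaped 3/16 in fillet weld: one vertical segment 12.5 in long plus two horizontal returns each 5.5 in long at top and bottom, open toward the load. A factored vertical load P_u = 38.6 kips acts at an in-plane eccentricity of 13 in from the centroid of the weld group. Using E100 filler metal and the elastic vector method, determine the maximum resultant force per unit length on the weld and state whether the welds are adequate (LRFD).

f_max ≈ 6.75 kip/in; NOT adequate

E100XX → F_EXX = 100 ksi.
Total weld length L_w = 23.5 in. Treat welds as unit-width lines.
Centroid: x̄ = 2×5.5×2.75 / 23.5 = 1.287 in from the vertical weld.
Polar moment about centroid: J = I_x + I_y = [12.5³/12 + 2×5.5×6.25²] + [12.5×1.287² + 2(5.5³/12 + 5.5×1.463²)] = 664.4 in³.
Direct shear f_v = P/L_w = 38.6 / 23.5 = 1.643 kip/in (vertical).
Torsion M = P·e = 38.6 × 13 = 501.8 kip·in.
Critical point at (x, y) = (4.213, 6.25) from centroid. f_tx = M·y/J = 4.72 kip/in; f_ty = M·x/J = 3.182 kip/in.
Resultant f_max = √[f_tx² + (f_v + f_ty)²] = √[4.72² + (1.643 + 3.182)²] = 6.749 kip/in.
Capacity per unit length: φr_n = 0.75 × 0.6 × 100 × (0.707 × 0.1875) = 5.965 kip/in.
6.749 > 5.965 → NOT adequate.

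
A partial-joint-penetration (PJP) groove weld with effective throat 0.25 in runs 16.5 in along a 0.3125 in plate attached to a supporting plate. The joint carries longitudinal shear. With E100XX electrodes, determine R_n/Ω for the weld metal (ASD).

R_n/Ω ≈ 124 kips

E100XX → F_EXX = 100 ksi.
Effective throat (given) t_e = 0.25 in.
A_we = 0.25 × 16.5 = 4.125 in².
F_nw = 0.6 F_EXX = 60 ksi.
R_n/Ω = (60 × 4.125) / 2.0 = 123.8 kips.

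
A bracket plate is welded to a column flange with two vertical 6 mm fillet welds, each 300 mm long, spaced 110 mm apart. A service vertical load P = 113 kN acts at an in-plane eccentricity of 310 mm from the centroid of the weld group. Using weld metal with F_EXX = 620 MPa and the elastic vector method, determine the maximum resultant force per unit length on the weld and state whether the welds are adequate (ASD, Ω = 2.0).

f_max ≈ 967 N/mm; NOT adequate

Total weld length L_w = 600 mm. Treat welds as unit-width lines.
Polar moment about centroid: J = 2[d³/12 + d(b/2)²] = 2[300³/12 + 300×55²] = 6315000 mm³.
Direct shear f_v = P/L_w = 113×10³ / 600 = 188.3 N/mm (vertical).
Torsion M = P·e = 113×10³ × 310 = 35030000 N·mm.
Critical point at (x, y) = (55, 150) from centroid. f_tx = M·y/J = 832.1 N/mm; f_ty = M·x/J = 305.1 N/mm.
Resultant f_max = √[f_tx² + (f_v + f_ty)²] = √[832.1² + (188.3 + 305.1)²] = 967.4 N/mm.
Capacity per unit length: r_n/Ω = (1/2.0) × 0.6 × 620 × (0.707 × 6) = 789 N/mm.
967.4 > 789 → NOT adequate.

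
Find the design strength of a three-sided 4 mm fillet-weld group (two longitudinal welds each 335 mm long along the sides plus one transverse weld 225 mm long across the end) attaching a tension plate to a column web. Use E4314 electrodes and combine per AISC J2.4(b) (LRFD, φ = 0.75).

φR_n ≈ 496 kN

E43XX → F_EXX = 430 MPa.
t_e = 0.707 × 4 = 2.828 mm.
R_nwl = 0.6 × 430 × 2.828 × 670 × 10⁻³ = 488.8 kN (longitudinal, 2 welds).
R_nwt = 0.6 × 430 × 2.828 × 225 × 10⁻³ = 164.2 kN (transverse, base value).
(i) R_nwl + R_nwt = 653 kN; (ii) 0.85 R_nwl + 1.5 R_nwt = 661.8 kN.
R_n = max = 661.8 kN [governs: (ii)]; φR_n = 496.3 kN.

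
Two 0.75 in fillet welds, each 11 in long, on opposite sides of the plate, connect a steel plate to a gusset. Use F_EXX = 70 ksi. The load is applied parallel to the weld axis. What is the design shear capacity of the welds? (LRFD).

φR_n ≈ 367 kips

Effective throat t_e = 0.707 × 0.75 = 0.5302 in.
Total length L = 22 in; A_we = 0.5302 × 22 = 11.67 in².
F_nw = 0.6 F_EXX = 0.6 × 70 = 42 ksi.
φR_n = 0.75 × 42 × 11.67 = 367.5 kips.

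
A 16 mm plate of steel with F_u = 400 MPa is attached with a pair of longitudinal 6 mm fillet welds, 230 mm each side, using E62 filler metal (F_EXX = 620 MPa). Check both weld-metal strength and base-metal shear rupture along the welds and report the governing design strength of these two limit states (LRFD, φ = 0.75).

φR_n ≈ 544 kN (weld metal governs)

t_e = 0.707 × 6 = 4.242 mm; L = 460 mm.
Weld metal: φR_n = 0.75 × 0.6 × 620 × 4.242 × 460 × 10⁻³ = 544.4 kN.
Base metal (shear rupture): φR_n = 0.75 × 0.6 × 400 × 16 × 460 × 10⁻³ = 1325 kN.
Governing: weld metal.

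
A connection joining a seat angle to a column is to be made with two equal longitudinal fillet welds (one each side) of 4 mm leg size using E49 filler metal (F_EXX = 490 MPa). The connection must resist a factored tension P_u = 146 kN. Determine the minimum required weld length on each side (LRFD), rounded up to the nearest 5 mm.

L = 120 mm on each side

Throat t_e = 0.707 × 4 = 2.828 mm.
φr_n = 0.75 × 0.6 × 490 × 2.828 × 10⁻³ = 0.6236 kN/mm.
L_req = P_u / φr_n = 146 / 0.6236 = 234.1 mm total.
Per side: 234.1 / 2 = 117.1 mm.
Round up → use L = 120 mm on each side.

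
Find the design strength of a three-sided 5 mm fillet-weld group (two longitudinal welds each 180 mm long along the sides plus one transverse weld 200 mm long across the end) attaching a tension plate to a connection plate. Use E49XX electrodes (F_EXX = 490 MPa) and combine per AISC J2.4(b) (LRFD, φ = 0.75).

φR_n ≈ 472 kN

t_e = 0.707 × 5 = 3.535 mm.
R_nwl = 0.6 × 490 × 3.535 × 360 × 10⁻³ = 374.1 kN (longitudinal, 2 welds).
R_nwt = 0.6 × 490 × 3.535 × 200 × 10⁻³ = 207.9 kN (transverse, base value).
(i) R_nwl + R_nwt = 582 kN; (ii) 0.85 R_nwl + 1.5 R_nwt = 629.8 kN.
R_n = max = 629.8 kN [governs: (ii)]; φR_n = 472.4 kN.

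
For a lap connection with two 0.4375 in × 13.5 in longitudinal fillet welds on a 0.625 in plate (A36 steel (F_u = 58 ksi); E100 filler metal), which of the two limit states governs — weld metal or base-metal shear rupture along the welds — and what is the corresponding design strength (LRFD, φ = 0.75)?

φR_n ≈ 376 kip (weld metal governs)

E100XX → F_EXX = 100 ksi.
t_e = 0.707 × 0.4375 = 0.3093 in; L = 27 in.
Weld metal: φR_n = 0.75 × 0.6 × 100 × 0.3093 × 27 = 375.8 kip.
Base metal (shear rupture): φR_n = 0.75 × 0.6 × 58 × 0.625 × 27 = 440.4 kip.
Governing: weld metal.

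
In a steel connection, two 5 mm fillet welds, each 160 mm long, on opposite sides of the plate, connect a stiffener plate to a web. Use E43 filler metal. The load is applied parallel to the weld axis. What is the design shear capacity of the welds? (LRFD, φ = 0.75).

φR_n ≈ 219 kN

E43XX → F_EXX = 430 MPa.
Effective throat t_e = 0.707 × 5 = 3.535 mm.
Total length L = 320 mm; A_we = 3.535 × 320 = 1131 mm².
F_nw = 0.6 F_EXX = 0.6 × 430 = 258 MPa.
φR_n = 0.75 × 258 × 1131 × 10⁻³ = 218.9 kN.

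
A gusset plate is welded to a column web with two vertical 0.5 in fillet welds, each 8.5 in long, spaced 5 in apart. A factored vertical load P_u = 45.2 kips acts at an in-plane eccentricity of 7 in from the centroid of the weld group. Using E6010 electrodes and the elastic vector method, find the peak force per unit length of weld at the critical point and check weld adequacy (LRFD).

f_max ≈ 9.12 kip/in; adequate

E60XX → F_EXX = 60 ksi.
Total weld length L_w = 17 in. Treat welds as unit-width lines.
Polar moment about centroid: J = 2[d³/12 + d(b/2)²] = 2[8.5³/12 + 8.5×2.5²] = 208.6 in³.
Direct shear f_v = P/L_w = 45.2 / 17 = 2.659 kip/in (vertical).
Torsion M = P·e = 45.2 × 7 = 316.4 kip·in.
Critical point at (x, y) = (2.5, 4.25) from centroid. f_tx = M·y/J = 6.446 kip/in; f_ty = M·x/J = 3.792 kip/in.
Resultant f_max = √[f_tx² + (f_v + f_ty)²] = √[6.446² + (2.659 + 3.792)²] = 9.119 kip/in.
Capacity per unit length: φr_n = 0.75 × 0.6 × 60 × (0.707 × 0.5) = 9.544 kip/in.
9.119 ≤ 9.544 → adequate.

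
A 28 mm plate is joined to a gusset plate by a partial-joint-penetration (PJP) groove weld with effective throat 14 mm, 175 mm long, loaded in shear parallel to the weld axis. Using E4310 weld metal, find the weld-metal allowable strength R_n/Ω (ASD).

R_n/Ω ≈ 316 kN

E43XX → F_EXX = 430 MPa.
Effective throat (given) t_e = 14 mm.
A_we = 14 × 175 = 2450 mm².
F_nw = 0.6 F_EXX = 258 MPa.
R_n/Ω = (258 × 2450) / 2.0 × 10⁻³ = 316.1 kN.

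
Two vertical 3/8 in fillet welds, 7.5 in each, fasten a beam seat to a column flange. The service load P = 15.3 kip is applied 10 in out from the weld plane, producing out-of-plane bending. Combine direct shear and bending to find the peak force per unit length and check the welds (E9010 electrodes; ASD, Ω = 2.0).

f_max ≈ 8.22 kip/in; NOT adequate

E90XX → F_EXX = 90 ksi.
L_w = 2 × 7.5 = 15 in; section modulus (unit throat) S = 2 × L²/6 = 18.75 in².
Direct shear f_v = P/L_w = 15.3/15 = 1.02 kip/in.
Moment M = P × e = 15.3 × 10 = 153 kip·in; bending f_b = M/S = 8.16 kip/in.
f_max = √(f_v² + f_b²) = √(1.02² + 8.16²) = 8.224 kip/in.
r_n/Ω = (1/2.0) × 0.6 × 90 × (0.707 × 0.375) = 7.158 kip/in → NOT adequate.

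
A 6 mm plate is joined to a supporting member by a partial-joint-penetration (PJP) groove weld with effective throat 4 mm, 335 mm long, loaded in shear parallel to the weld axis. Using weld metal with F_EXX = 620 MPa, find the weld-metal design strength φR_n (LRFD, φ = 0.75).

Effective throat (given) t_e = 4 mm.
A_we = 4 × 335 = 1340 mm².
F_nw = 0.6 F_EXX = 372 MPa.
φR_n = 0.75 × 372 × 1340 × 10⁻³ = 373.9 kN.

φR_n ≈ 374 kN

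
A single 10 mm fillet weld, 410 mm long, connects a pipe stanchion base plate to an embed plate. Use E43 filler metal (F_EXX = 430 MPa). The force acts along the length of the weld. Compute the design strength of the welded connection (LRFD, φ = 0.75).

Effective throat t_e = 0.707 × 10 = 7.07 mm.
Total length L = 410 mm; A_we = 7.07 × 410 = 2899 mm².
F_nw = 0.6 F_EXX = 0.6 × 430 = 258 MPa.
φR_n = 0.75 × 258 × 2899 × 10⁻³ = 560.9 kN.

φR_n ≈ 561 kN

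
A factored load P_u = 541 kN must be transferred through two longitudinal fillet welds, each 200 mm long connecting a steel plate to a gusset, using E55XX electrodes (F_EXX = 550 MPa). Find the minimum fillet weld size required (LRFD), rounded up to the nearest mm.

w = 8 mm

Total weld length L = 400 mm.
Required throat t_e = P_u / (φ × 0.6 F_EXX × L) = 541 / (0.75 × 0.6 × 550 × 400 × 10⁻³) = 5.465 mm.
Required leg w = t_e / 0.707 = 7.729 mm → use 8 mm.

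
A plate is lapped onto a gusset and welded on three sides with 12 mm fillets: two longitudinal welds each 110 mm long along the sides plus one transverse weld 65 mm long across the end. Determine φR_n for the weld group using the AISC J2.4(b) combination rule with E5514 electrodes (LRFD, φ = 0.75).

φR_n ≈ 598 kN

E55XX → F_EXX = 550 MPa.
t_e = 0.707 × 12 = 8.484 mm.
R_nwl = 0.6 × 550 × 8.484 × 220 × 10⁻³ = 615.9 kN (longitudinal, 2 welds).
R_nwt = 0.6 × 550 × 8.484 × 65 × 10⁻³ = 182 kN (transverse, base value).
(i) R_nwl + R_nwt = 797.9 kN; (ii) 0.85 R_nwl + 1.5 R_nwt = 796.5 kN.
R_n = max = 797.9 kN [governs: (i)]; φR_n = 598.4 kN.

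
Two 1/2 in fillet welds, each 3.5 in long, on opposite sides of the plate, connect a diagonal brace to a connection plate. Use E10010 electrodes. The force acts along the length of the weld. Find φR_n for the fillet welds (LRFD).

E100XX → F_EXX = 100 ksi.
Effective throat t_e = 0.707 × 0.5 = 0.3535 in.
Total length L = 7 in; A_we = 0.3535 × 7 = 2.474 in².
F_nw = 0.6 F_EXX = 0.6 × 100 = 60 ksi.
φR_n = 0.75 × 60 × 2.474 = 111.4 kip.

φR_n ≈ 111 kip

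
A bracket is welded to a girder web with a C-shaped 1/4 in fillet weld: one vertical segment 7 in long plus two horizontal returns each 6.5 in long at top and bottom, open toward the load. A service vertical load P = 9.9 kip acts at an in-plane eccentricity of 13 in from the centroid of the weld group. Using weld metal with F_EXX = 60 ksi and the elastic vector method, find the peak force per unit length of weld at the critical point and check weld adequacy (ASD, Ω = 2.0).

f_max ≈ 2.97 kip/in; adequate

Total weld length L_w = 20 in. Treat welds as unit-width lines.
Centroid: x̄ = 2×6.5×3.25 / 20 = 2.112 in from the vertical weld.
Polar moment about centroid: J = I_x + I_y = [7³/12 + 2×6.5×3.5²] + [7×2.112² + 2(6.5³/12 + 6.5×1.138²)] = 281.7 in³.
Direct shear f_v = P/L_w = 9.9 / 20 = 0.495 kip/in (vertical).
Torsion M = P·e = 9.9 × 13 = 128.7 kip·in.
Critical point at (x, y) = (4.388, 3.5) from centroid. f_tx = M·y/J = 1.599 kip/in; f_ty = M·x/J = 2.005 kip/in.
Resultant f_max = √[f_tx² + (f_v + f_ty)²] = √[1.599² + (0.495 + 2.005)²] = 2.968 kip/in.
Capacity per unit length: r_n/Ω = (1/2.0) × 0.6 × 60 × (0.707 × 0.25) = 3.181 kip/in.
2.968 ≤ 3.181 → adequate.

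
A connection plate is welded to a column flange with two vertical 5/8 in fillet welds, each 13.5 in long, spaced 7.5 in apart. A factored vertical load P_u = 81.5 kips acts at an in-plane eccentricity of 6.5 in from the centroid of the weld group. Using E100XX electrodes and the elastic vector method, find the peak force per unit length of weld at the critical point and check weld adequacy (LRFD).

E100XX → F_EXX = 100 ksi.
Total weld length L_w = 27 in. Treat welds as unit-width lines.
Polar moment about centroid: J = 2[d³/12 + d(b/2)²] = 2[13.5³/12 + 13.5×3.75²] = 789.8 in³.
Direct shear f_v = P/L_w = 81.5 / 27 = 3.019 kip/in (vertical).
Torsion M = P·e = 81.5 × 6.5 = 529.75 kip·in.
Critical point at (x, y) = (3.75, 6.75) from centroid. f_tx = M·y/J = 4.528 kip/in; f_ty = M·x/J = 2.515 kip/in.
Resultant f_max = √[f_tx² + (f_v + f_ty)²] = √[4.528² + (3.019 + 2.515)²] = 7.15 kip/in.
Capacity per unit length: φr_n = 0.75 × 0.6 × 100 × (0.707 × 0.625) = 19.88 kip/in.
7.15 ≤ 19.88 → adequate.

f_max ≈ 7.15 kip/in; adequate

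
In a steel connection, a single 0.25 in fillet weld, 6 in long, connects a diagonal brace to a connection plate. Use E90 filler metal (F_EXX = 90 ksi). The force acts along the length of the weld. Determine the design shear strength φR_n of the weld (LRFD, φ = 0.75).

φR_n ≈ 43 kip

Effective throat t_e = 0.707 × 0.25 = 0.1767 in.
Total length L = 6 in; A_we = 0.1767 × 6 = 1.06 in².
F_nw = 0.6 F_EXX = 0.6 × 90 = 54 ksi.
φR_n = 0.75 × 54 × 1.06 = 42.95 kip.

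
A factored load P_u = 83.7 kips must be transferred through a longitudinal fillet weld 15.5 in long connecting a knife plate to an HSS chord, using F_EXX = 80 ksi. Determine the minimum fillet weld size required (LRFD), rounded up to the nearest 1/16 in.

w = 1/4 in

Total weld length L = 15.5 in.
Required throat t_e = P_u / (φ × 0.6 F_EXX × L) = 83.7 / (0.75 × 0.6 × 80 × 15.5) = 0.15 in.
Required leg w = t_e / 0.707 = 0.2122 in → use 1/4 in.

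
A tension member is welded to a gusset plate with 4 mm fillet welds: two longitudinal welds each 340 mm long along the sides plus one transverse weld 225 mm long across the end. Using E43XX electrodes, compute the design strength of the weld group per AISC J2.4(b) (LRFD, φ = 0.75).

φR_n ≈ 501 kN

E43XX → F_EXX = 430 MPa.
t_e = 0.707 × 4 = 2.828 mm.
R_nwl = 0.6 × 430 × 2.828 × 680 × 10⁻³ = 496.1 kN (longitudinal, 2 welds).
R_nwt = 0.6 × 430 × 2.828 × 225 × 10⁻³ = 164.2 kN (transverse, base value).
(i) R_nwl + R_nwt = 660.3 kN; (ii) 0.85 R_nwl + 1.5 R_nwt = 668 kN.
R_n = max = 668 kN [governs: (ii)]; φR_n = 501 kN.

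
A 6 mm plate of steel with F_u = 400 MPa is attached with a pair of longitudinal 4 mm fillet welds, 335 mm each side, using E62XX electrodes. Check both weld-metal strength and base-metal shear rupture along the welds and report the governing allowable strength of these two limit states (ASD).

E62XX → F_EXX = 620 MPa.
t_e = 0.707 × 4 = 2.828 mm; L = 670 mm.
Weld metal: R_n/Ω = (1/2.0) × 0.6 × 620 × 2.828 × 670 × 10⁻³ = 352.4 kN.
Base metal (shear rupture): R_n/Ω = (1/2.0) × 0.6 × 400 × 6 × 670 × 10⁻³ = 482.4 kN.
Governing: weld metal.

R_n/Ω ≈ 352 kN (weld metal governs)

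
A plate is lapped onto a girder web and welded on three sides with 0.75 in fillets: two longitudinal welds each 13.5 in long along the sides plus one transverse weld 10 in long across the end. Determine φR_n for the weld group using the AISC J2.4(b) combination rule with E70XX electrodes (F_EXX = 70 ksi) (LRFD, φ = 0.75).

φR_n ≈ 634 kip

t_e = 0.707 × 0.75 = 0.5302 in.
R_nwl = 0.6 × 70 × 0.5302 × 27 = 601.3 kip (longitudinal, 2 welds).
R_nwt = 0.6 × 70 × 0.5302 × 10 = 222.7 kip (transverse, base value).
(i) R_nwl + R_nwt = 824 kip; (ii) 0.85 R_nwl + 1.5 R_nwt = 845.2 kip.
R_n = max = 845.2 kip [governs: (ii)]; φR_n = 633.9 kip.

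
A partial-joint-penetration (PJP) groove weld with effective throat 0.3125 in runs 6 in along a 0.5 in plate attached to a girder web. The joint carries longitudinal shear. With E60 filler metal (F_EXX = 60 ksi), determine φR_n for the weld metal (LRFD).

φR_n ≈ 50.6 kips

Effective throat (given) t_e = 0.3125 in.
A_we = 0.3125 × 6 = 1.875 in².
F_nw = 0.6 F_EXX = 36 ksi.
φR_n = 0.75 × 36 × 1.875 = 50.62 kips.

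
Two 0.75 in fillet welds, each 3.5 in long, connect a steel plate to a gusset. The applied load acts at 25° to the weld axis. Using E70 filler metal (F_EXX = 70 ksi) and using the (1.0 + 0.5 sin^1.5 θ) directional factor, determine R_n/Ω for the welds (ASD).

R_n/Ω ≈ 88.7 kip

t_e = 0.707 × 0.75 = 0.5302 in; A_we = 0.5302 × 7 = 3.712 in².
Directional factor: 1.0 + 0.5 sin^1.5(25°) = 1.137.
F_nw = 0.6 × 70 × 1.137 = 47.77 ksi.
R_n/Ω = (47.77 × 3.712) / 2.0 = 88.65 kip.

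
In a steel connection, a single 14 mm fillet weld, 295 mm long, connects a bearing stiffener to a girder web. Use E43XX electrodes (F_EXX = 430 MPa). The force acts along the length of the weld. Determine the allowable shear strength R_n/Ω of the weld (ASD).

Effective throat t_e = 0.707 × 14 = 9.898 mm.
Total length L = 295 mm; A_we = 9.898 × 295 = 2920 mm².
F_nw = 0.6 F_EXX = 0.6 × 430 = 258 MPa.
R_n = 258 × 2920 × 10⁻³ = 753.3 kN; R_n/Ω = 753.3/2.0 = 376.7 kN.

R_n/Ω ≈ 377 kN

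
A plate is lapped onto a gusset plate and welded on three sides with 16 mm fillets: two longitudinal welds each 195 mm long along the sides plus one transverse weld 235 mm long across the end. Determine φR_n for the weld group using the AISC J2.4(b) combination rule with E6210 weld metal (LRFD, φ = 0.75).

φR_n ≈ 2160 kN

E62XX → F_EXX = 620 MPa.
t_e = 0.707 × 16 = 11.31 mm.
R_nwl = 0.6 × 620 × 11.31 × 390 × 10⁻³ = 1641 kN (longitudinal, 2 welds).
R_nwt = 0.6 × 620 × 11.31 × 235 × 10⁻³ = 988.9 kN (transverse, base value).
(i) R_nwl + R_nwt = 2630 kN; (ii) 0.85 R_nwl + 1.5 R_nwt = 2878 kN.
R_n = max = 2878 kN [governs: (ii)]; φR_n = 2159 kN.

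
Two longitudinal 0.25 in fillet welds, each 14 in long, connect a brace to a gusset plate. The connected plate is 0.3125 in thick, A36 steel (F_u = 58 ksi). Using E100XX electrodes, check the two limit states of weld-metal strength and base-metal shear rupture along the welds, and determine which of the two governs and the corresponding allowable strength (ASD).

E100XX → F_EXX = 100 ksi.
t_e = 0.707 × 0.25 = 0.1767 in; L = 28 in.
Weld metal: R_n/Ω = (1/2.0) × 0.6 × 100 × 0.1767 × 28 = 148.5 kip.
Base metal (shear rupture): R_n/Ω = (1/2.0) × 0.6 × 58 × 0.3125 × 28 = 152.2 kip.
Governing: weld metal.

R_n/Ω ≈ 148 kip (weld metal governs)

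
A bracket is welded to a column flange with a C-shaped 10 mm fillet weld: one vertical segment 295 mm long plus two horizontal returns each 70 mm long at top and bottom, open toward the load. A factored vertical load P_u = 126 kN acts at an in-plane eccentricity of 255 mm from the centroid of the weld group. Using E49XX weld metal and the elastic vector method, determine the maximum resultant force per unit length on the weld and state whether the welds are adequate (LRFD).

f_max ≈ 1090 N/mm; adequate

E49XX → F_EXX = 490 MPa.
Total weld length L_w = 435 mm. Treat welds as unit-width lines.
Centroid: x̄ = 2×70×35 / 435 = 11.26 mm from the vertical weld.
Polar moment about centroid: J = I_x + I_y = [295³/12 + 2×70×147.5²] + [295×11.26² + 2(70³/12 + 70×23.74²)] = 5359000 mm³.
Direct shear f_v = P/L_w = 126×10³ / 435 = 289.7 N/mm (vertical).
Torsion M = P·e = 126×10³ × 255 = 32130000 N·mm.
Critical point at (x, y) = (58.74, 147.5) from centroid. f_tx = M·y/J = 884.4 N/mm; f_ty = M·x/J = 352.2 N/mm.
Resultant f_max = √[f_tx² + (f_v + f_ty)²] = √[884.4² + (289.7 + 352.2)²] = 1093 N/mm.
Capacity per unit length: φr_n = 0.75 × 0.6 × 490 × (0.707 × 10) = 1559 N/mm.
1093 ≤ 1559 → adequate.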